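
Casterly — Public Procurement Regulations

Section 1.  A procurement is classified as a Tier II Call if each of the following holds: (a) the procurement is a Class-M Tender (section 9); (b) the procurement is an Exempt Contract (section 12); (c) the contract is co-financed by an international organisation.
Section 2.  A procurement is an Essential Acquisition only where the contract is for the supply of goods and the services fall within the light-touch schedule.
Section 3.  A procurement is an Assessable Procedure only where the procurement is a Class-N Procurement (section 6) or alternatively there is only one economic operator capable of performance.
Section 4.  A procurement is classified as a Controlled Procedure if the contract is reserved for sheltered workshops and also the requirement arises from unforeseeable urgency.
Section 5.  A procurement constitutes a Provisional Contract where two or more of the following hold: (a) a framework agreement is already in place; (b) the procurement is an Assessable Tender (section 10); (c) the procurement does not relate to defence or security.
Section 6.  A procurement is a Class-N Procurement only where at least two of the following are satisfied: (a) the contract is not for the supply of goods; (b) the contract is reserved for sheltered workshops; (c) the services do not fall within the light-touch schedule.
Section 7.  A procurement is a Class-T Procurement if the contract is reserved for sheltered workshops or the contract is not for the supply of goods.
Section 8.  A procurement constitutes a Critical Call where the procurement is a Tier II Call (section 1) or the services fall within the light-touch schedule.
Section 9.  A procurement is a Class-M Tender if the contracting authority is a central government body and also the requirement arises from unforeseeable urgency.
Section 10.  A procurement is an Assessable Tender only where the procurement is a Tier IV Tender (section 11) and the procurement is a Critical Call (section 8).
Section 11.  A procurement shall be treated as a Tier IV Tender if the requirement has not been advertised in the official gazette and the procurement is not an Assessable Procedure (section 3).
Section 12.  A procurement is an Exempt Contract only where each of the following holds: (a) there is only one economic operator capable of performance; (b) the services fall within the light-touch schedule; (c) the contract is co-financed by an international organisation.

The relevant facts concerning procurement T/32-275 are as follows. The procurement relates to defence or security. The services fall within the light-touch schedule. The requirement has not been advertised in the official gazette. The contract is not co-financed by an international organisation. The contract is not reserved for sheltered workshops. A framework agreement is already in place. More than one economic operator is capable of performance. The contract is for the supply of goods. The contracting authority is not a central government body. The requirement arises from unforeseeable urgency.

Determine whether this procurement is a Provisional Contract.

section 6 — Class-N Procurement: the contract is not for the supply of goods? no; the contract is reserved for sheltered workshops? no; the services do not fall within the light-touch schedule? no — 0 of 3 hold (need ≥2) → not satisfied.
section 3 — Assessable Procedure: [Class-N Procurement (section 6)? no] OR [there is only one economic operator capable of performance? no] → not satisfied.
section 11 — Tier IV Tender: [the requirement has not been advertised in the official gazette? yes] AND [not an Assessable Procedure (section 3)? yes] → satisfied.
section 9 — Class-M Tender: [the contracting authority is a central government body? no] AND [the requirement arises from unforeseeable urgency? yes] → not satisfied.
section 12 — Exempt Contract: [there is only one economic operator capable of performance? no] AND [the services fall within the light-touch schedule? yes] AND [the contract is co-financed by an international organisation? no] → not satisfied.
section 1 — Tier II Call: [Class-M Tender (section 9)? no] AND [Exempt Contract (section 12)? no] AND [the contract is co-financed by an international organisation? no] → not satisfied.
section 8 — Critical Call: [Tier II Call (section 1)? no] OR [the services fall within the light-touch schedule? yes] → satisfied.
section 10 — Assessable Tender: [Tier IV Tender (section 11)? yes] AND [Critical Call (section 8)? yes] → satisfied.
section 5 — Provisional Contract: a framework agreement is already in place? yes; Assessable Tender (section 10)? yes; the procurement does not relate to defence or security? no — 2 of 3 hold (need ≥2) → satisfied.

Yes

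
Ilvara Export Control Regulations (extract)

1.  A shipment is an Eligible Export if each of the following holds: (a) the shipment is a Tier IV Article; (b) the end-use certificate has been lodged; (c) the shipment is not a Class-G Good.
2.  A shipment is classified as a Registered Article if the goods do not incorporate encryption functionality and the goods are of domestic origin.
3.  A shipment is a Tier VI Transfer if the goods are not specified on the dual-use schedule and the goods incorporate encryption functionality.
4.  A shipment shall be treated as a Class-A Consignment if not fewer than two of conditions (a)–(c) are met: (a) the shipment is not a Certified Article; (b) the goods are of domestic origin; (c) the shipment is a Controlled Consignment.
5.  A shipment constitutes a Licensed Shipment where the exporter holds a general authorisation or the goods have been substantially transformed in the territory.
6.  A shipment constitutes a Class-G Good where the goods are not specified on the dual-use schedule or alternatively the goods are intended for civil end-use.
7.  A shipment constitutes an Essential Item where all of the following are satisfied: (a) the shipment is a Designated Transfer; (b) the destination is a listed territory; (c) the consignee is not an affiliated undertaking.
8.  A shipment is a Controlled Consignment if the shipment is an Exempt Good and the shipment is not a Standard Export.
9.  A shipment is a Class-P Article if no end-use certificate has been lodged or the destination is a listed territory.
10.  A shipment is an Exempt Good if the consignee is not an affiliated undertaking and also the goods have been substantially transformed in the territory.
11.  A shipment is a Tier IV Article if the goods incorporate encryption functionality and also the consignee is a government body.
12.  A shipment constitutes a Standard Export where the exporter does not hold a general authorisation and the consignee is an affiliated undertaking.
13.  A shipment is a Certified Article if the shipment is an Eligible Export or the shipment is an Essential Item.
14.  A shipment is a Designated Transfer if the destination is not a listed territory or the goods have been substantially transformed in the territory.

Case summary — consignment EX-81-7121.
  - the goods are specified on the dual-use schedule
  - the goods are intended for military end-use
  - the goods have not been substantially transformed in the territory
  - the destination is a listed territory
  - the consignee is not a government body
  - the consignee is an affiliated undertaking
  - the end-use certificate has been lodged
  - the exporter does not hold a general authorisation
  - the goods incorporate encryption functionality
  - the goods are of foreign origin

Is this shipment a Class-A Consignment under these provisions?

paragraph 11 — Tier IV Article: [the goods incorporate encryption functionality? yes] AND [the consignee is a government body? no] → not satisfied.
paragraph 6 — Class-G Good: [the goods are not specified on the dual-use schedule? no] OR [the goods are intended for civil end-use? no] → not satisfied.
paragraph 1 — Eligible Export: [Tier IV Article (paragraph 11)? no] AND [the end-use certificate has been lodged? yes] AND [not a Class-G Good (paragraph 6)? yes] → not satisfied.
paragraph 14 — Designated Transfer: [the destination is not a listed territory? no] OR [the goods have been substantially transformed in the territory? no] → not satisfied.
paragraph 7 — Essential Item: [Designated Transfer (paragraph 14)? no] AND [the destination is a listed territory? yes] AND [the consignee is not an affiliated undertaking? no] → not satisfied.
paragraph 13 — Certified Article: [Eligible Export (paragraph 1)? no] OR [Essential Item (paragraph 7)? no] → not satisfied.
paragraph 10 — Exempt Good: [the consignee is not an affiliated undertaking? no] AND [the goods have been substantially transformed in the territory? no] → not satisfied.
paragraph 12 — Standard Export: [the exporter does not hold a general authorisation? yes] AND [the consignee is an affiliated undertaking? yes] → satisfied.
paragraph 8 — Controlled Consignment: [Exempt Good (paragraph 10)? no] AND [not a Standard Export (paragraph 12)? no] → not satisfied.
paragraph 4 — Class-A Consignment: not a Certified Article (paragraph 13)? yes; the goods are of domestic origin? no; Controlled Consignment (paragraph 8)? no — 1 of 3 hold (need ≥2) → not satisfied.

No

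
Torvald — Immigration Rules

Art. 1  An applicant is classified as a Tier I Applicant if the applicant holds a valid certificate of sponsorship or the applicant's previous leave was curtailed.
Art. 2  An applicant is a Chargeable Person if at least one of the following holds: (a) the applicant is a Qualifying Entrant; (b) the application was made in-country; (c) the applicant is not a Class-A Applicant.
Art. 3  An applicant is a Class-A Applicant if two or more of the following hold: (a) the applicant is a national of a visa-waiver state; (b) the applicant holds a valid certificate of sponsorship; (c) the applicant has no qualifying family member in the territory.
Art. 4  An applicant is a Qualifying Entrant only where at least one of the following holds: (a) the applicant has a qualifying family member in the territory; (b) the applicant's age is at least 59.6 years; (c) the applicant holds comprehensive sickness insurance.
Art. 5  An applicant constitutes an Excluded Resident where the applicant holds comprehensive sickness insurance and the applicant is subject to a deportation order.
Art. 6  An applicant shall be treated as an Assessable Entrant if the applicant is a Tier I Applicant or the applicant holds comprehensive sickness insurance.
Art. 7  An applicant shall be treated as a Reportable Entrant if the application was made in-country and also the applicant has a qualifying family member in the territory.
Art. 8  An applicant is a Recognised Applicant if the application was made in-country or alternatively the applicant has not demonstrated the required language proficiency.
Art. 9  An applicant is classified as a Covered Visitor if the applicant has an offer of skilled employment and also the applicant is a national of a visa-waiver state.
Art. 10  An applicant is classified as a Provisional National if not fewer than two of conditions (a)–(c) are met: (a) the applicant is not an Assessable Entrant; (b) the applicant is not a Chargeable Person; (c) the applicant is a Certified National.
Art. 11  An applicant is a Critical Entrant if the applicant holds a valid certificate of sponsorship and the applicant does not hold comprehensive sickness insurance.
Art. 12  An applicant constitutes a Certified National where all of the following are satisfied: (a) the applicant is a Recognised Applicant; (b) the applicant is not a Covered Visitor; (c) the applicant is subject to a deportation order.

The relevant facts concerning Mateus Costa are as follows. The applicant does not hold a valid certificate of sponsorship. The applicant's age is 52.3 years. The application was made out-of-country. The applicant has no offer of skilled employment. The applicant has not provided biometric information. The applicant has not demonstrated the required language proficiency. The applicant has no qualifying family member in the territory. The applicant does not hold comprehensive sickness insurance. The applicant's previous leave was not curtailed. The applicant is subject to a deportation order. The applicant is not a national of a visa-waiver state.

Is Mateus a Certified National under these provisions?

article 8 — Recognised Applicant: [the application was made in-country? no] OR [the applicant has not demonstrated the required language proficiency? yes] → satisfied.
article 9 — Covered Visitor: [the applicant has an offer of skilled employment? no] AND [the applicant is a national of a visa-waiver state? no] → not satisfied.
article 12 — Certified National: [Recognised Applicant (article 8)? yes] AND [not a Covered Visitor (article 9)? yes] AND [the applicant is subject to a deportation order? yes] → satisfied.

Yes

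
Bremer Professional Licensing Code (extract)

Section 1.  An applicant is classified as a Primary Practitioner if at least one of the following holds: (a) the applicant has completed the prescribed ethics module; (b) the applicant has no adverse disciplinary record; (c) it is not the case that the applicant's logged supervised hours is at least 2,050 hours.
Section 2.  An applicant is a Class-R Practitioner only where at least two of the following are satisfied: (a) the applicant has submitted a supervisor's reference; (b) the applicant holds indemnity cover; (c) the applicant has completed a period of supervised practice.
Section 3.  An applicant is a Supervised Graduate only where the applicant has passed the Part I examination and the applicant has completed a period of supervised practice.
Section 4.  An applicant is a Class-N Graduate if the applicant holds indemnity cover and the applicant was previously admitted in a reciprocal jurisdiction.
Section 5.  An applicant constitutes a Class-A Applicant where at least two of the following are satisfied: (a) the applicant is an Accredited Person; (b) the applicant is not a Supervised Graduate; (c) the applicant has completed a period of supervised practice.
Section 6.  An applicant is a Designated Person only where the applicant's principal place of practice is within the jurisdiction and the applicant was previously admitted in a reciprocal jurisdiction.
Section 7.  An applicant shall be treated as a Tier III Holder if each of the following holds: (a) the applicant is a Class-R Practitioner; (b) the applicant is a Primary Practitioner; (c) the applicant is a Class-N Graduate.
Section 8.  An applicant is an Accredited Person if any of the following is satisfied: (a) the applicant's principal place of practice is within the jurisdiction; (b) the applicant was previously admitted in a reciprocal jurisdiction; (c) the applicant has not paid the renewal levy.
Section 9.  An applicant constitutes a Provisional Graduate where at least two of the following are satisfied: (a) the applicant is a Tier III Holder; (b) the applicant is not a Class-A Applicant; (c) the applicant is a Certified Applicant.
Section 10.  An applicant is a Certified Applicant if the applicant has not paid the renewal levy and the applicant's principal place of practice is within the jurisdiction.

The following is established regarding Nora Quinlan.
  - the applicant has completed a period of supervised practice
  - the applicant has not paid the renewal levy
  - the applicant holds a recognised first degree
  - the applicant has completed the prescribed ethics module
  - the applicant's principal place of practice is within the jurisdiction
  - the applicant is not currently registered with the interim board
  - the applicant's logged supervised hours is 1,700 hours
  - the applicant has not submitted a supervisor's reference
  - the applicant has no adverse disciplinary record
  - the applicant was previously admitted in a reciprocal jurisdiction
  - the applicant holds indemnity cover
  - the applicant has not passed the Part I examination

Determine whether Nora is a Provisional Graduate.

Yes

Under section 2: the applicant has submitted a supervisor's reference? no; the applicant holds indemnity cover? yes; the applicant has completed a period of supervised practice? yes — 2 of 3 hold (need ≥2) → satisfied.
Under section 1: the applicant has completed the prescribed ethics module? yes; or the applicant has no adverse disciplinary record? yes; or applicant's logged supervised hours: 1,700 hours ≥ 2,050 hours? no, so negated condition yes. So the applicant is a Primary Practitioner.
Under section 4: the applicant holds indemnity cover? yes; and the applicant was previously admitted in a reciprocal jurisdiction? yes. So the applicant is a Class-N Graduate.
Under section 7: Class-R Practitioner (section 2)? yes; and Primary Practitioner (section 1)? yes; and Class-N Graduate (section 4)? yes. So the applicant is a Tier III Holder.
Under section 8: the applicant's principal place of practice is within the jurisdiction? yes; or the applicant was previously admitted in a reciprocal jurisdiction? yes; or the applicant has not paid the renewal levy? yes. So the applicant is an Accredited Person.
Under section 3: the applicant has passed the Part I examination? no; and the applicant has completed a period of supervised practice? yes. So the applicant is not a Supervised Graduate.
Under section 5: Accredited Person (section 8)? yes; not a Supervised Graduate (section 3)? yes; the applicant has completed a period of supervised practice? yes — 3 of 3 hold (need ≥2) → satisfied.
Under section 10: the applicant has not paid the renewal levy? yes; and the applicant's principal place of practice is within the jurisdiction? yes. So the applicant is a Certified Applicant.
Under section 9: Tier III Holder (section 7)? yes; not a Class-A Applicant (section 5)? no; Certified Applicant (section 10)? yes — 2 of 3 hold (need ≥2) → satisfied.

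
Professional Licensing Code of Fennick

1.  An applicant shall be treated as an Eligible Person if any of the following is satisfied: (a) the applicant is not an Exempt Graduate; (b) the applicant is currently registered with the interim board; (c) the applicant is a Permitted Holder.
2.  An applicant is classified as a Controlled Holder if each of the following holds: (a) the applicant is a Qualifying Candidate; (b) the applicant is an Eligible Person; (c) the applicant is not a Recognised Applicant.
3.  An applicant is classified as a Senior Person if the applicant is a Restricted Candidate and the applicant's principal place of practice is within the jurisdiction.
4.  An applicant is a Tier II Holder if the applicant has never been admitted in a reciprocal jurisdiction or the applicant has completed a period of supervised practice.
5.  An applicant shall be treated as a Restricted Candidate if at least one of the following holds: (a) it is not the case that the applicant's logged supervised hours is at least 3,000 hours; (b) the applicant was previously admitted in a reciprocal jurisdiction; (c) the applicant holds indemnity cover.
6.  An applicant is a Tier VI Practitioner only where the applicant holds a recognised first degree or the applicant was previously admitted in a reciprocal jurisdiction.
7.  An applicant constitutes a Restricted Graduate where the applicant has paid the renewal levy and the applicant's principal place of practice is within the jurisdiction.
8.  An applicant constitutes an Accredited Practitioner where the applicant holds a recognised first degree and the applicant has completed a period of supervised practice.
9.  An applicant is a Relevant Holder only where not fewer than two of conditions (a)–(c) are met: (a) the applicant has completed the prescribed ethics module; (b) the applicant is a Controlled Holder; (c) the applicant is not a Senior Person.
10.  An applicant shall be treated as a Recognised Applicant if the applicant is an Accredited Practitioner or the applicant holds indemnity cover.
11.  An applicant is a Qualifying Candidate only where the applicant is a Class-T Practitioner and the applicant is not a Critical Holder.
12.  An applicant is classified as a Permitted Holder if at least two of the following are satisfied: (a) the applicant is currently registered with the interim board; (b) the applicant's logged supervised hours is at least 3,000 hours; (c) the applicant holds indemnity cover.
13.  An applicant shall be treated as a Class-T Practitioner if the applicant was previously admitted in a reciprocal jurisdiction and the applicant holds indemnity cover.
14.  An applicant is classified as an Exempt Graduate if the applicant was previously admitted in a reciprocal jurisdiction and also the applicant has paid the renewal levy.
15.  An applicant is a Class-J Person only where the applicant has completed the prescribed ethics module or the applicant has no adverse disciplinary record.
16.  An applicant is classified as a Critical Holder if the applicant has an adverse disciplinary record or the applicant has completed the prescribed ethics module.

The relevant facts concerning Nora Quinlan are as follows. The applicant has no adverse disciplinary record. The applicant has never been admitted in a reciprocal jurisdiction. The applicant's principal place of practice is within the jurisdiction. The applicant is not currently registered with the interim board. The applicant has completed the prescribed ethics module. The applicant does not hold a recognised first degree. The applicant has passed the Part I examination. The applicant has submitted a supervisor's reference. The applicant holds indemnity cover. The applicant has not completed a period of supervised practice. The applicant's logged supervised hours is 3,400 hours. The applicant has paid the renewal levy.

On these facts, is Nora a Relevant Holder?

No

paragraph 13 — Class-T Practitioner: [the applicant was previously admitted in a reciprocal jurisdiction? no] AND [the applicant holds indemnity cover? yes] → not satisfied.
paragraph 16 — Critical Holder: [the applicant has an adverse disciplinary record? no] OR [the applicant has completed the prescribed ethics module? yes] → satisfied.
paragraph 11 — Qualifying Candidate: [Class-T Practitioner (paragraph 13)? no] AND [not a Critical Holder (paragraph 16)? no] → not satisfied.
paragraph 14 — Exempt Graduate: [the applicant was previously admitted in a reciprocal jurisdiction? no] AND [the applicant has paid the renewal levy? yes] → not satisfied.
paragraph 12 — Permitted Holder: the applicant is currently registered with the interim board? no; applicant's logged supervised hours: 3,400 hours ≥ 3,000 hours? yes; the applicant holds indemnity cover? yes — 2 of 3 hold (need ≥2) → satisfied.
paragraph 1 — Eligible Person: [not an Exempt Graduate (paragraph 14)? yes] OR [the applicant is currently registered with the interim board? no] OR [Permitted Holder (paragraph 12)? yes] → satisfied.
paragraph 8 — Accredited Practitioner: [the applicant holds a recognised first degree? no] AND [the applicant has completed a period of supervised practice? no] → not satisfied.
paragraph 10 — Recognised Applicant: [Accredited Practitioner (paragraph 8)? no] OR [the applicant holds indemnity cover? yes] → satisfied.
paragraph 2 — Controlled Holder: [Qualifying Candidate (paragraph 11)? no] AND [Eligible Person (paragraph 1)? yes] AND [not a Recognised Applicant (paragraph 10)? no] → not satisfied.
paragraph 5 — Restricted Candidate: [applicant's logged supervised hours: 3,400 hours ≥ 3,000 hours? yes, so negated condition no] OR [the applicant was previously admitted in a reciprocal jurisdiction? no] OR [the applicant holds indemnity cover? yes] → satisfied.
paragraph 3 — Senior Person: [Restricted Candidate (paragraph 5)? yes] AND [the applicant's principal place of practice is within the jurisdiction? yes] → satisfied.
paragraph 9 — Relevant Holder: the applicant has completed the prescribed ethics module? yes; Controlled Holder (paragraph 2)? no; not a Senior Person (paragraph 3)? no — 1 of 3 hold (need ≥2) → not satisfied.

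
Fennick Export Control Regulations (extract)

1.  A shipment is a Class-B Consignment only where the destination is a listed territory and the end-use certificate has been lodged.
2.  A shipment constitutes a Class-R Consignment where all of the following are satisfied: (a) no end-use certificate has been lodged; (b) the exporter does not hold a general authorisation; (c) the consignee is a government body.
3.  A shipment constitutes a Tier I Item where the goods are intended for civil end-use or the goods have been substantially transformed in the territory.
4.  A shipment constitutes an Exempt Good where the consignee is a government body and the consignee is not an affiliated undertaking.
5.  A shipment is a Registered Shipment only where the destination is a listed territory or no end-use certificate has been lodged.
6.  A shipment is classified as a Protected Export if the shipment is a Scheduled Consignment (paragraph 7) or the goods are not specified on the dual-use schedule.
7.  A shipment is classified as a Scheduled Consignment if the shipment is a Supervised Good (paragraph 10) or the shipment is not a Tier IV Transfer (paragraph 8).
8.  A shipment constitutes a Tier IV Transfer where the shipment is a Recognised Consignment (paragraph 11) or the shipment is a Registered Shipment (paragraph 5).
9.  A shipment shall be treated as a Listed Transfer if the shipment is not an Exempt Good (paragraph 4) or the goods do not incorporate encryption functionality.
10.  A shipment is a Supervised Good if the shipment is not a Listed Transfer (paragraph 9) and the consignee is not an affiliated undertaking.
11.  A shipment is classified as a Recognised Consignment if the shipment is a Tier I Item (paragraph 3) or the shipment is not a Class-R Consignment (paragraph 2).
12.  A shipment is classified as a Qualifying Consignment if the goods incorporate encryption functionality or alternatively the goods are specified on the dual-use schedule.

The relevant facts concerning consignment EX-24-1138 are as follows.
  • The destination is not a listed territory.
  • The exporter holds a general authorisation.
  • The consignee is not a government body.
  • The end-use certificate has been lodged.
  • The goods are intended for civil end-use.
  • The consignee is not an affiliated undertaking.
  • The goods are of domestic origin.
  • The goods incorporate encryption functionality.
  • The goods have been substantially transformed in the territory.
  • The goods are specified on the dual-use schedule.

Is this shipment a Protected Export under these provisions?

No

paragraph 4 — Exempt Good: [the consignee is a government body? no] AND [the consignee is not an affiliated undertaking? yes] → not satisfied.
paragraph 9 — Listed Transfer: [not an Exempt Good (paragraph 4)? yes] OR [the goods do not incorporate encryption functionality? no] → satisfied.
paragraph 10 — Supervised Good: [not a Listed Transfer (paragraph 9)? no] AND [the consignee is not an affiliated undertaking? yes] → not satisfied.
paragraph 3 — Tier I Item: [the goods are intended for civil end-use? yes] OR [the goods have been substantially transformed in the territory? yes] → satisfied.
paragraph 2 — Class-R Consignment: [no end-use certificate has been lodged? no] AND [the exporter does not hold a general authorisation? no] AND [the consignee is a government body? no] → not satisfied.
paragraph 11 — Recognised Consignment: [Tier I Item (paragraph 3)? yes] OR [not a Class-R Consignment (paragraph 2)? yes] → satisfied.
paragraph 5 — Registered Shipment: [the destination is a listed territory? no] OR [no end-use certificate has been lodged? no] → not satisfied.
paragraph 8 — Tier IV Transfer: [Recognised Consignment (paragraph 11)? yes] OR [Registered Shipment (paragraph 5)? no] → satisfied.
paragraph 7 — Scheduled Consignment: [Supervised Good (paragraph 10)? no] OR [not a Tier IV Transfer (paragraph 8)? no] → not satisfied.
paragraph 6 — Protected Export: [Scheduled Consignment (paragraph 7)? no] OR [the goods are not specified on the dual-use schedule? no] → not satisfied.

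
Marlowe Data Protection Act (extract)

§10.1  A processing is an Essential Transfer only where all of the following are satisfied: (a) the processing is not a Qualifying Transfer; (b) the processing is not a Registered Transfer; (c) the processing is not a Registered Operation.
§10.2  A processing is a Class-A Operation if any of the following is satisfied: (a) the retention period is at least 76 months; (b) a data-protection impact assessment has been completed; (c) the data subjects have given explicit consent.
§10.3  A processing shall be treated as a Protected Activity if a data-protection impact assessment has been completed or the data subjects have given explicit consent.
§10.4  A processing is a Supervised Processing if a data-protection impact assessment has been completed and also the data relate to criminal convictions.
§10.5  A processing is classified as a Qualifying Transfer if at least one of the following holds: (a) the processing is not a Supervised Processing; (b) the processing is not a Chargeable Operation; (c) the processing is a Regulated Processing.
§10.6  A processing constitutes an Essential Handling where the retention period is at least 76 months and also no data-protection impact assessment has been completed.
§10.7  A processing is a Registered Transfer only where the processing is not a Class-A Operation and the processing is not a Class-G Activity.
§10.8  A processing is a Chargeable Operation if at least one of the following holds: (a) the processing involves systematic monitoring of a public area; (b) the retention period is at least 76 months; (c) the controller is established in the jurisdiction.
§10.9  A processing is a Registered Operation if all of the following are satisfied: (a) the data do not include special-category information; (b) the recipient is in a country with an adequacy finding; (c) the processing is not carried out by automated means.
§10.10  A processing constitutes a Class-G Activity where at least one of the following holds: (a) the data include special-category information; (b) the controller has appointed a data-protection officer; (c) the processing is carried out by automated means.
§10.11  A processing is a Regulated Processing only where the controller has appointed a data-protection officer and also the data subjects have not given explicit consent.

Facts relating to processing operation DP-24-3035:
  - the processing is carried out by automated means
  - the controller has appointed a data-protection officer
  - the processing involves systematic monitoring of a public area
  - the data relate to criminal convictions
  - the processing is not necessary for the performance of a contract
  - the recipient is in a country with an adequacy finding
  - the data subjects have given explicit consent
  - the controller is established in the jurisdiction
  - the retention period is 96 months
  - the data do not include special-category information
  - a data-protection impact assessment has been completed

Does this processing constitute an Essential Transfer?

Yes

§10.4 — Supervised Processing: [a data-protection impact assessment has been completed? yes] AND [the data relate to criminal convictions? yes] → satisfied.
§10.8 — Chargeable Operation: [the processing involves systematic monitoring of a public area? yes] OR [retention period: 96 months ≥ 76 months? yes] OR [the controller is established in the jurisdiction? yes] → satisfied.
§10.11 — Regulated Processing: [the controller has appointed a data-protection officer? yes] AND [the data subjects have not given explicit consent? no] → not satisfied.
§10.5 — Qualifying Transfer: [not a Supervised Processing (§10.4)? no] OR [not a Chargeable Operation (§10.8)? no] OR [Regulated Processing (§10.11)? no] → not satisfied.
§10.2 — Class-A Operation: [retention period: 96 months ≥ 76 months? yes] OR [a data-protection impact assessment has been completed? yes] OR [the data subjects have given explicit consent? yes] → satisfied.
§10.10 — Class-G Activity: [the data include special-category information? no] OR [the controller has appointed a data-protection officer? yes] OR [the processing is carried out by automated means? yes] → satisfied.
§10.7 — Registered Transfer: [not a Class-A Operation (§10.2)? no] AND [not a Class-G Activity (§10.10)? no] → not satisfied.
§10.9 — Registered Operation: [the data do not include special-category information? yes] AND [the recipient is in a country with an adequacy finding? yes] AND [the processing is not carried out by automated means? no] → not satisfied.
§10.1 — Essential Transfer: [not a Qualifying Transfer (§10.5)? yes] AND [not a Registered Transfer (§10.7)? yes] AND [not a Registered Operation (§10.9)? yes] → satisfied.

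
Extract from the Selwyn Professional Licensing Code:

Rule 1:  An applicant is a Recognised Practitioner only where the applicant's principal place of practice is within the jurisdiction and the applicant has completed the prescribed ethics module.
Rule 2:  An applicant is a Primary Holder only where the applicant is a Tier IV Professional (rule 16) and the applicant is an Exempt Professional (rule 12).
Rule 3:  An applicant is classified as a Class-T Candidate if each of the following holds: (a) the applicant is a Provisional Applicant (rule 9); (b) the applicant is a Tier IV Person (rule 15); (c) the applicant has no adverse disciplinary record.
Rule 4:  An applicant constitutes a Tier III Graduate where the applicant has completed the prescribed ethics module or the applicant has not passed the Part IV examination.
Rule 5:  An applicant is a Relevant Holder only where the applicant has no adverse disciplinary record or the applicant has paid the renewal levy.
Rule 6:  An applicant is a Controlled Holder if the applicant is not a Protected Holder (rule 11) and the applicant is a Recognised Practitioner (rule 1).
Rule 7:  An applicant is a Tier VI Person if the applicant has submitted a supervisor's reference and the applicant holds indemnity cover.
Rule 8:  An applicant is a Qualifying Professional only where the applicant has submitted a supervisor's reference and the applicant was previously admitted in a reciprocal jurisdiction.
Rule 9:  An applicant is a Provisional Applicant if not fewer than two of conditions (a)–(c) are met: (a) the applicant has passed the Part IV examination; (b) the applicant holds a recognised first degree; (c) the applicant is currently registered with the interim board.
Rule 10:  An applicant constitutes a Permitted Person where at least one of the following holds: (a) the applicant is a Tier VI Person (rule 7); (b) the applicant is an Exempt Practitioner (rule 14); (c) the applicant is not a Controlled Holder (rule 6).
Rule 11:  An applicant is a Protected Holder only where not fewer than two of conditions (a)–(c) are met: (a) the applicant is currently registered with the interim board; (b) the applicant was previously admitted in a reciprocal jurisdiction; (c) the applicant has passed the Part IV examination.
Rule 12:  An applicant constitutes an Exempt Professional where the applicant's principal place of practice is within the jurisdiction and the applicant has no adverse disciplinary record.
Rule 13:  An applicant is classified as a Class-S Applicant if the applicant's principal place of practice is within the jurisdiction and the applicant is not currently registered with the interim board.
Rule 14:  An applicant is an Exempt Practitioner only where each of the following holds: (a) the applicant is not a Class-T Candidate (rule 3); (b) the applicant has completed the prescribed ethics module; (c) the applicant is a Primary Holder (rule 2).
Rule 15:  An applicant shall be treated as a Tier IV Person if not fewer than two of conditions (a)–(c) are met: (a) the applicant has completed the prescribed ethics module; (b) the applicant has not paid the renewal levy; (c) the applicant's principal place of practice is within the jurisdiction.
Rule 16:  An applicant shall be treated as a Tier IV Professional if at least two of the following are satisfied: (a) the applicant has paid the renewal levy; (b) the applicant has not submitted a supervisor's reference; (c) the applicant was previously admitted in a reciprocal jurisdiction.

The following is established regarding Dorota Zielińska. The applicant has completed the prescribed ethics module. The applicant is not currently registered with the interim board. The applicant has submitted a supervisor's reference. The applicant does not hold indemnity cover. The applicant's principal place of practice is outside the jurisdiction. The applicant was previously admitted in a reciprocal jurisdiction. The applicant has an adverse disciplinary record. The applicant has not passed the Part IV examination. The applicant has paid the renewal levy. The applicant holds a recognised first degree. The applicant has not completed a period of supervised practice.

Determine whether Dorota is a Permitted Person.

Yes

rule 7 — Tier VI Person: [the applicant has submitted a supervisor's reference? yes] AND [the applicant holds indemnity cover? no] → not satisfied.
rule 9 — Provisional Applicant: the applicant has passed the Part IV examination? no; the applicant holds a recognised first degree? yes; the applicant is currently registered with the interim board? no — 1 of 3 hold (need ≥2) → not satisfied.
rule 15 — Tier IV Person: the applicant has completed the prescribed ethics module? yes; the applicant has not paid the renewal levy? no; the applicant's principal place of practice is within the jurisdiction? no — 1 of 3 hold (need ≥2) → not satisfied.
rule 3 — Class-T Candidate: [Provisional Applicant (rule 9)? no] AND [Tier IV Person (rule 15)? no] AND [the applicant has no adverse disciplinary record? no] → not satisfied.
rule 16 — Tier IV Professional: the applicant has paid the renewal levy? yes; the applicant has not submitted a supervisor's reference? no; the applicant was previously admitted in a reciprocal jurisdiction? yes — 2 of 3 hold (need ≥2) → satisfied.
rule 12 — Exempt Professional: [the applicant's principal place of practice is within the jurisdiction? no] AND [the applicant has no adverse disciplinary record? no] → not satisfied.
rule 2 — Primary Holder: [Tier IV Professional (rule 16)? yes] AND [Exempt Professional (rule 12)? no] → not satisfied.
rule 14 — Exempt Practitioner: [not a Class-T Candidate (rule 3)? yes] AND [the applicant has completed the prescribed ethics module? yes] AND [Primary Holder (rule 2)? no] → not satisfied.
rule 11 — Protected Holder: the applicant is currently registered with the interim board? no; the applicant was previously admitted in a reciprocal jurisdiction? yes; the applicant has passed the Part IV examination? no — 1 of 3 hold (need ≥2) → not satisfied.
rule 1 — Recognised Practitioner: [the applicant's principal place of practice is within the jurisdiction? no] AND [the applicant has completed the prescribed ethics module? yes] → not satisfied.
rule 6 — Controlled Holder: [not a Protected Holder (rule 11)? yes] AND [Recognised Practitioner (rule 1)? no] → not satisfied.
rule 10 — Permitted Person: [Tier VI Person (rule 7)? no] OR [Exempt Practitioner (rule 14)? no] OR [not a Controlled Holder (rule 6)? yes] → satisfied.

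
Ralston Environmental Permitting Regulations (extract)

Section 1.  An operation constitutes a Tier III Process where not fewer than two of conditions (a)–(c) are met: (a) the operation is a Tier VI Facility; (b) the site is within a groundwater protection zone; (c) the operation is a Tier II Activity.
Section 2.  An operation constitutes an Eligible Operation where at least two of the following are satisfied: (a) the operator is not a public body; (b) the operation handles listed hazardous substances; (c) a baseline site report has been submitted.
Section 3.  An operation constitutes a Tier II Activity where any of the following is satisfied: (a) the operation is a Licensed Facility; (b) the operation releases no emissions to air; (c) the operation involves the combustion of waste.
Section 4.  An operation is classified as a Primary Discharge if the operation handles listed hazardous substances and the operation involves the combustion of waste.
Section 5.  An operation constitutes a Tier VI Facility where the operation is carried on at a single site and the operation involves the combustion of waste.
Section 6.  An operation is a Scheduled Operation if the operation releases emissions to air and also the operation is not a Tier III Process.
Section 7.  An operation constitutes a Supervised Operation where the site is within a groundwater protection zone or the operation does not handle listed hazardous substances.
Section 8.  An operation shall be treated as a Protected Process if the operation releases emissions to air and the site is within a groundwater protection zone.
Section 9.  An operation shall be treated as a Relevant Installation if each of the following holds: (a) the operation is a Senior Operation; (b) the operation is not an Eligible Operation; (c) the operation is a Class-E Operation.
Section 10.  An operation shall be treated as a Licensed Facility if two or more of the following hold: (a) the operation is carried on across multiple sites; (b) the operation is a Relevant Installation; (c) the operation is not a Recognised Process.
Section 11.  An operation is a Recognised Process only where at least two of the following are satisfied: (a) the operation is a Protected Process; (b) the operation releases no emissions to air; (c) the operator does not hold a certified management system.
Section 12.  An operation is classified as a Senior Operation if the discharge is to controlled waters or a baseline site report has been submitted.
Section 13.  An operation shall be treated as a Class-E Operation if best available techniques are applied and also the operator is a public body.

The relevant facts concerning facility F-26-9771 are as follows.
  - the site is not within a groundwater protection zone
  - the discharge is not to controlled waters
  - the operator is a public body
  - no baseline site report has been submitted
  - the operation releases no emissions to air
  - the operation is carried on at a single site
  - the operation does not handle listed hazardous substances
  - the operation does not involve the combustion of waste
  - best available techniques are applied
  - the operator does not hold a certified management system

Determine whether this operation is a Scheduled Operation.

No

section 5 — Tier VI Facility: [the operation is carried on at a single site? yes] AND [the operation involves the combustion of waste? no] → not satisfied.
section 12 — Senior Operation: [the discharge is to controlled waters? no] OR [a baseline site report has been submitted? no] → not satisfied.
section 2 — Eligible Operation: the operator is not a public body? no; the operation handles listed hazardous substances? no; a baseline site report has been submitted? no — 0 of 3 hold (need ≥2) → not satisfied.
section 13 — Class-E Operation: [best available techniques are applied? yes] AND [the operator is a public body? yes] → satisfied.
section 9 — Relevant Installation: [Senior Operation (section 12)? no] AND [not an Eligible Operation (section 2)? yes] AND [Class-E Operation (section 13)? yes] → not satisfied.
section 8 — Protected Process: [the operation releases emissions to air? no] AND [the site is within a groundwater protection zone? no] → not satisfied.
section 11 — Recognised Process: Protected Process (section 8)? no; the operation releases no emissions to air? yes; the operator does not hold a certified management system? yes — 2 of 3 hold (need ≥2) → satisfied.
section 10 — Licensed Facility: the operation is carried on across multiple sites? no; Relevant Installation (section 9)? no; not a Recognised Process (section 11)? no — 0 of 3 hold (need ≥2) → not satisfied.
section 3 — Tier II Activity: [Licensed Facility (section 10)? no] OR [the operation releases no emissions to air? yes] OR [the operation involves the combustion of waste? no] → satisfied.
section 1 — Tier III Process: Tier VI Facility (section 5)? no; the site is within a groundwater protection zone? no; Tier II Activity (section 3)? yes — 1 of 3 hold (need ≥2) → not satisfied.
section 6 — Scheduled Operation: [the operation releases emissions to air? no] AND [not a Tier III Process (section 1)? yes] → not satisfied.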